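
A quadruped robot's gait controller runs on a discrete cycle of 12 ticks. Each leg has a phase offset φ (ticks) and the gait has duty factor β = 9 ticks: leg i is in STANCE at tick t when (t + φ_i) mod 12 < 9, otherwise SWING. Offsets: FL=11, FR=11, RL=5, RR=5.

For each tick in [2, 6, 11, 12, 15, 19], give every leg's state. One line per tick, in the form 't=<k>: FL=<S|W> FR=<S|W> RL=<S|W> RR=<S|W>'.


t=2: FL=S FR=S RL=S RR=S
t=6: FL=S FR=S RL=W RR=W
t=11: FL=W FR=W RL=S RR=S
t=12: FL=W FR=W RL=S RR=S
t=15: FL=S FR=S RL=S RR=S
t=19: FL=S FR=S RL=S RR=S

t=2: phase=(1,1,7,7) vs β=9 → FL=S FR=S RL=S RR=S
t=6: phase=(5,5,11,11) vs β=9 → FL=S FR=S RL=W RR=W
t=11: phase=(10,10,4,4) vs β=9 → FL=W FR=W RL=S RR=S
t=12: phase=(11,11,5,5) vs β=9 → FL=W FR=W RL=S RR=S
t=15: phase=(2,2,8,8) vs β=9 → FL=S FR=S RL=S RR=S
t=19: phase=(6,6,0,0) vs β=9 → FL=S FR=S RL=S RR=S


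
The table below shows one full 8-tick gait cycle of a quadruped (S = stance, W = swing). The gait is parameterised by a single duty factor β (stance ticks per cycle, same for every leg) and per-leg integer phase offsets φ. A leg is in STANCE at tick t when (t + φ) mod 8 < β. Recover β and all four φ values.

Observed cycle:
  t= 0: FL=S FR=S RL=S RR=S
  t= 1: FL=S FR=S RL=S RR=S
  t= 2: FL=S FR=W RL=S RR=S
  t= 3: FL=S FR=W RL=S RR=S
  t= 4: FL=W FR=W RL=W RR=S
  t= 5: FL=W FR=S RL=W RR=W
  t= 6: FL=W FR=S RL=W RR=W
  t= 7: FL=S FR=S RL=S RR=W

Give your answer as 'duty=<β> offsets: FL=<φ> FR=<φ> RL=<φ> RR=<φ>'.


duty=5 offsets: FL=1 FR=3 RL=1 RR=0

duty β = stance ticks per leg = 5
FL: stance ticks = 5; W→S at t=7 → φ=1
FR: stance ticks = 5; W→S at t=5 → φ=3
RL: stance ticks = 5; W→S at t=7 → φ=1
RR: stance ticks = 5; W→S at t=0 → φ=0


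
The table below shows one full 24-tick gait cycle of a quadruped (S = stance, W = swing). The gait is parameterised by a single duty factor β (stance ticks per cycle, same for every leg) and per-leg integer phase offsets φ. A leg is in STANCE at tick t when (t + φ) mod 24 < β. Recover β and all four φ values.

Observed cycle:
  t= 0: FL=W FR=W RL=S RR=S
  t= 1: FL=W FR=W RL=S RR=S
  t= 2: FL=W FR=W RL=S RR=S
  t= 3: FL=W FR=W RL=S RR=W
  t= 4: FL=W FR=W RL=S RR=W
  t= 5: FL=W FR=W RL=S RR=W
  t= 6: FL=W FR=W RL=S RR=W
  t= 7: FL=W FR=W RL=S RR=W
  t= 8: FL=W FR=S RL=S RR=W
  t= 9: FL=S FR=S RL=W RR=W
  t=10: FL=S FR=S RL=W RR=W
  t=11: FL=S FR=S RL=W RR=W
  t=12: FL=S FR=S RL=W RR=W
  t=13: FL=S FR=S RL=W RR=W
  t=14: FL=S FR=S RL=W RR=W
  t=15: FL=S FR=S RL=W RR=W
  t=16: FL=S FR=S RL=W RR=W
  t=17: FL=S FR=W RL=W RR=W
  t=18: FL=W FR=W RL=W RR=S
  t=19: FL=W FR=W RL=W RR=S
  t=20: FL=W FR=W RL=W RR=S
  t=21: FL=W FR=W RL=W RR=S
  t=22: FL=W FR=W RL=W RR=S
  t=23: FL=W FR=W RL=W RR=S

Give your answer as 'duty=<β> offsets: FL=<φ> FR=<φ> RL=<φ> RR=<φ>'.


duty=9 offsets: FL=15 FR=16 RL=0 RR=6

duty β = stance ticks per leg = 9
FL: stance ticks = 9; W→S at t=9 → φ=15
FR: stance ticks = 9; W→S at t=8 → φ=16
RL: stance ticks = 9; W→S at t=0 → φ=0
RR: stance ticks = 9; W→S at t=18 → φ=6


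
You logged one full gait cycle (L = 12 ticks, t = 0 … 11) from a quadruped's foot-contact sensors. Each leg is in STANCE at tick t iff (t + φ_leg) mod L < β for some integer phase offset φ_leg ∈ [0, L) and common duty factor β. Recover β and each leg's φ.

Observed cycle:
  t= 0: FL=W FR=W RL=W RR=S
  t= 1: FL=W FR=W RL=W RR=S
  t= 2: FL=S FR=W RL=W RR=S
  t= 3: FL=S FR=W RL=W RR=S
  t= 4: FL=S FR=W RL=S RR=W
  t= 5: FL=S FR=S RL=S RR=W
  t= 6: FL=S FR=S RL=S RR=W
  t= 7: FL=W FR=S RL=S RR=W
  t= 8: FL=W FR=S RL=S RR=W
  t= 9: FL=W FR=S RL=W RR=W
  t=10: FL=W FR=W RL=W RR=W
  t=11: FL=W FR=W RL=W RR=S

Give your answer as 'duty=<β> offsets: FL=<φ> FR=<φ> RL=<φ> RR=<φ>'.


duty β = stance ticks per leg = 5
FL: stance ticks = 5; W→S at t=2 → φ=10
FR: stance ticks = 5; W→S at t=5 → φ=7
RL: stance ticks = 5; W→S at t=4 → φ=8
RR: stance ticks = 5; W→S at t=11 → φ=1

duty=5 offsets: FL=10 FR=7 RL=8 RR=1


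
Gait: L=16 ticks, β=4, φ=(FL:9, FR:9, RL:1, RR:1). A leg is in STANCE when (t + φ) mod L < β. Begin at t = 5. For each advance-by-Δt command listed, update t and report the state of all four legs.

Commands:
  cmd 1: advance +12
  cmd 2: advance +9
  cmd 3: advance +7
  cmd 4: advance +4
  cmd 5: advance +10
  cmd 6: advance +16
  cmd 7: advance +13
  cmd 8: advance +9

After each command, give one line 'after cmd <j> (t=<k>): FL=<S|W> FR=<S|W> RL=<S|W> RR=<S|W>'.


after cmd 1 (t=17): FL=W FR=W RL=S RR=S
after cmd 2 (t=26): FL=S FR=S RL=W RR=W
after cmd 3 (t=33): FL=W FR=W RL=S RR=S
after cmd 4 (t=37): FL=W FR=W RL=W RR=W
after cmd 5 (t=47): FL=W FR=W RL=S RR=S
after cmd 6 (t=63): FL=W FR=W RL=S RR=S
after cmd 7 (t=76): FL=W FR=W RL=W RR=W
after cmd 8 (t=85): FL=W FR=W RL=W RR=W

start t=5: FL=W FR=W RL=W RR=W
cmd 1: advance +12 → t=17, phase=(10,10,2,2) → FL=W FR=W RL=S RR=S
cmd 2: advance +9 → t=26, phase=(3,3,11,11) → FL=S FR=S RL=W RR=W
cmd 3: advance +7 → t=33, phase=(10,10,2,2) → FL=W FR=W RL=S RR=S
cmd 4: advance +4 → t=37, phase=(14,14,6,6) → FL=W FR=W RL=W RR=W
cmd 5: advance +10 → t=47, phase=(8,8,0,0) → FL=W FR=W RL=S RR=S
cmd 6: advance +16 → t=63, phase=(8,8,0,0) → FL=W FR=W RL=S RR=S
cmd 7: advance +13 → t=76, phase=(5,5,13,13) → FL=W FR=W RL=W RR=W
cmd 8: advance +9 → t=85, phase=(14,14,6,6) → FL=W FR=W RL=W RR=W


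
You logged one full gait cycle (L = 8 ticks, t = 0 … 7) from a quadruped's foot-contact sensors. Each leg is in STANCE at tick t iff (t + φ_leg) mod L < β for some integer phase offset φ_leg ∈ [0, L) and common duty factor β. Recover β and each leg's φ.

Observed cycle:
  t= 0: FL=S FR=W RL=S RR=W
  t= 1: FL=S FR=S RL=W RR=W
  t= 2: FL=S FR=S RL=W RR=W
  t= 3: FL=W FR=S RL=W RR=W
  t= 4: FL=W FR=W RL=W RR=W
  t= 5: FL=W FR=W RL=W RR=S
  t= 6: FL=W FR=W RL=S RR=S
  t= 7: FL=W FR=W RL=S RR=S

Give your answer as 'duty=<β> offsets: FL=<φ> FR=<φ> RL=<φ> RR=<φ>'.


duty β = stance ticks per leg = 3
FL: stance ticks = 3; W→S at t=0 → φ=0
FR: stance ticks = 3; W→S at t=1 → φ=7
RL: stance ticks = 3; W→S at t=6 → φ=2
RR: stance ticks = 3; W→S at t=5 → φ=3

duty=3 offsets: FL=0 FR=7 RL=2 RR=3


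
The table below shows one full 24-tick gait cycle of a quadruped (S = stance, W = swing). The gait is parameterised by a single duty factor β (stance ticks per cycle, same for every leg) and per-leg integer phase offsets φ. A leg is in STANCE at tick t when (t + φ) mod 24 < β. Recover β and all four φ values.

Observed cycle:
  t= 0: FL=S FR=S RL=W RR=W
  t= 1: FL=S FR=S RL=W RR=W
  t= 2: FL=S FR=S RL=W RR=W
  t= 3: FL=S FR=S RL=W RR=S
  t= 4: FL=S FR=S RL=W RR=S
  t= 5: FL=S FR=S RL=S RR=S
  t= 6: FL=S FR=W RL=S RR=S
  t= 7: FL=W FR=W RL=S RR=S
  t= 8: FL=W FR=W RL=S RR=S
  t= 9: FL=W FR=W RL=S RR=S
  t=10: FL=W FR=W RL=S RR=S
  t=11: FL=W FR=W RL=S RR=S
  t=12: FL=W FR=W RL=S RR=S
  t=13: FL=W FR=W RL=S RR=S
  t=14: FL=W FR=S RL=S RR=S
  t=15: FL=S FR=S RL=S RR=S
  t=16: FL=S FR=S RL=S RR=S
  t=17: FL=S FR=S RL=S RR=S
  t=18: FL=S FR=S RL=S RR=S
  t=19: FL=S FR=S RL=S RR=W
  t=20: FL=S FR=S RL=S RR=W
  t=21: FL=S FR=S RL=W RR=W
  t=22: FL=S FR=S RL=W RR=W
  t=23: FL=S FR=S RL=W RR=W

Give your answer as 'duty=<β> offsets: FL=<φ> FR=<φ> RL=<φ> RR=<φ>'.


duty β = stance ticks per leg = 16
FL: stance ticks = 16; W→S at t=15 → φ=9
FR: stance ticks = 16; W→S at t=14 → φ=10
RL: stance ticks = 16; W→S at t=5 → φ=19
RR: stance ticks = 16; W→S at t=3 → φ=21

duty=16 offsets: FL=9 FR=10 RL=19 RR=21


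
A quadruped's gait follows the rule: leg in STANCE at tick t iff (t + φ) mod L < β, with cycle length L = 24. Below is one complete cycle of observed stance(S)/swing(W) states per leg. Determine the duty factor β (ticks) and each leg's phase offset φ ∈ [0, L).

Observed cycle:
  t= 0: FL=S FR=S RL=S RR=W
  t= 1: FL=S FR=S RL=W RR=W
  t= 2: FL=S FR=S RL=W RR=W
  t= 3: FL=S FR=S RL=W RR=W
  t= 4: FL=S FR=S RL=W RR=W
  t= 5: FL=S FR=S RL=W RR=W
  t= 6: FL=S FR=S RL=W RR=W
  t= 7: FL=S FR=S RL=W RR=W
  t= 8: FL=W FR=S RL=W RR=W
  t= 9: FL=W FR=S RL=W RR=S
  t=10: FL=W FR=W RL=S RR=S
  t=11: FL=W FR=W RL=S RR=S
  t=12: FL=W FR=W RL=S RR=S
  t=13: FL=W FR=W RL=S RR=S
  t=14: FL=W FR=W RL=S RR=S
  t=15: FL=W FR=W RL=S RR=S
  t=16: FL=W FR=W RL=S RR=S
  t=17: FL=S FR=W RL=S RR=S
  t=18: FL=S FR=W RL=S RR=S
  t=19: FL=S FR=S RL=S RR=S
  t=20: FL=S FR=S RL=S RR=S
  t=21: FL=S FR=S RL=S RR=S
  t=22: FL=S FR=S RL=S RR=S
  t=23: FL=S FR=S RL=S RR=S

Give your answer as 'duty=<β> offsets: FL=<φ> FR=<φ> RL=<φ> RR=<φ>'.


duty β = stance ticks per leg = 15
FL: stance ticks = 15; W→S at t=17 → φ=7
FR: stance ticks = 15; W→S at t=19 → φ=5
RL: stance ticks = 15; W→S at t=10 → φ=14
RR: stance ticks = 15; W→S at t=9 → φ=15

duty=15 offsets: FL=7 FR=5 RL=14 RR=15


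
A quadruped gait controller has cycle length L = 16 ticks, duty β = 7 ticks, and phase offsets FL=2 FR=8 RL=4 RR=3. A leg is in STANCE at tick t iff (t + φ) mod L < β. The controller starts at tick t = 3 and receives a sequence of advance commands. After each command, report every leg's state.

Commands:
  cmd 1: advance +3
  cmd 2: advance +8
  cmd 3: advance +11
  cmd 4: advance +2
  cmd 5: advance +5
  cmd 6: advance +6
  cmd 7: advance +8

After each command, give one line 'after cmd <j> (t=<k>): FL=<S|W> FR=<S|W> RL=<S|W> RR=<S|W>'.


start t=3: FL=S FR=W RL=W RR=S
cmd 1: advance +3 → t=6, phase=(8,14,10,9) → FL=W FR=W RL=W RR=W
cmd 2: advance +8 → t=14, phase=(0,6,2,1) → FL=S FR=S RL=S RR=S
cmd 3: advance +11 → t=25, phase=(11,1,13,12) → FL=W FR=S RL=W RR=W
cmd 4: advance +2 → t=27, phase=(13,3,15,14) → FL=W FR=S RL=W RR=W
cmd 5: advance +5 → t=32, phase=(2,8,4,3) → FL=S FR=W RL=S RR=S
cmd 6: advance +6 → t=38, phase=(8,14,10,9) → FL=W FR=W RL=W RR=W
cmd 7: advance +8 → t=46, phase=(0,6,2,1) → FL=S FR=S RL=S RR=S

after cmd 1 (t=6): FL=W FR=W RL=W RR=W
after cmd 2 (t=14): FL=S FR=S RL=S RR=S
after cmd 3 (t=25): FL=W FR=S RL=W RR=W
after cmd 4 (t=27): FL=W FR=S RL=W RR=W
after cmd 5 (t=32): FL=S FR=W RL=S RR=S
after cmd 6 (t=38): FL=W FR=W RL=W RR=W
after cmd 7 (t=46): FL=S FR=S RL=S RR=S


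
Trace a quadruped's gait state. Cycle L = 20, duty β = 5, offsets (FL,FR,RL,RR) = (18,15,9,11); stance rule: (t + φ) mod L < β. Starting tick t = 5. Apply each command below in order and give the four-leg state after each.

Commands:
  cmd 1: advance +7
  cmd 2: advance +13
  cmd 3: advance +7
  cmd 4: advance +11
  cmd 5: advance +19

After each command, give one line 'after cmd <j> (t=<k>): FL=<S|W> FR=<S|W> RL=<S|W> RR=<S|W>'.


start t=5: FL=S FR=S RL=W RR=W
cmd 1: advance +7 → t=12, phase=(10,7,1,3) → FL=W FR=W RL=S RR=S
cmd 2: advance +13 → t=25, phase=(3,0,14,16) → FL=S FR=S RL=W RR=W
cmd 3: advance +7 → t=32, phase=(10,7,1,3) → FL=W FR=W RL=S RR=S
cmd 4: advance +11 → t=43, phase=(1,18,12,14) → FL=S FR=W RL=W RR=W
cmd 5: advance +19 → t=62, phase=(0,17,11,13) → FL=S FR=W RL=W RR=W

after cmd 1 (t=12): FL=W FR=W RL=S RR=S
after cmd 2 (t=25): FL=S FR=S RL=W RR=W
after cmd 3 (t=32): FL=W FR=W RL=S RR=S
after cmd 4 (t=43): FL=S FR=W RL=W RR=W
after cmd 5 (t=62): FL=S FR=W RL=W RR=W


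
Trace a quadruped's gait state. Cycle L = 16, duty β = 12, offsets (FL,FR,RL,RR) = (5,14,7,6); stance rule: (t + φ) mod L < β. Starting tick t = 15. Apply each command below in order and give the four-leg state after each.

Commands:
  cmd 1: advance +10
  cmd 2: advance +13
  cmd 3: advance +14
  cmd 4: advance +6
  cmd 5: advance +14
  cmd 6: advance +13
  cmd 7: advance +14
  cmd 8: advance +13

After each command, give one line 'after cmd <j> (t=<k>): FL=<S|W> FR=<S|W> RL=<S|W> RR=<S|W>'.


after cmd 1 (t=25): FL=W FR=S RL=S RR=W
after cmd 2 (t=38): FL=S FR=S RL=W RR=W
after cmd 3 (t=52): FL=S FR=S RL=S RR=S
after cmd 4 (t=58): FL=W FR=S RL=S RR=S
after cmd 5 (t=72): FL=W FR=S RL=W RR=W
after cmd 6 (t=85): FL=S FR=S RL=W RR=S
after cmd 7 (t=99): FL=S FR=S RL=S RR=S
after cmd 8 (t=112): FL=S FR=W RL=S RR=S

start t=15: FL=S FR=W RL=S RR=S
cmd 1: advance +10 → t=25, phase=(14,7,0,15) → FL=W FR=S RL=S RR=W
cmd 2: advance +13 → t=38, phase=(11,4,13,12) → FL=S FR=S RL=W RR=W
cmd 3: advance +14 → t=52, phase=(9,2,11,10) → FL=S FR=S RL=S RR=S
cmd 4: advance +6 → t=58, phase=(15,8,1,0) → FL=W FR=S RL=S RR=S
cmd 5: advance +14 → t=72, phase=(13,6,15,14) → FL=W FR=S RL=W RR=W
cmd 6: advance +13 → t=85, phase=(10,3,12,11) → FL=S FR=S RL=W RR=S
cmd 7: advance +14 → t=99, phase=(8,1,10,9) → FL=S FR=S RL=S RR=S
cmd 8: advance +13 → t=112, phase=(5,14,7,6) → FL=S FR=W RL=S RR=S


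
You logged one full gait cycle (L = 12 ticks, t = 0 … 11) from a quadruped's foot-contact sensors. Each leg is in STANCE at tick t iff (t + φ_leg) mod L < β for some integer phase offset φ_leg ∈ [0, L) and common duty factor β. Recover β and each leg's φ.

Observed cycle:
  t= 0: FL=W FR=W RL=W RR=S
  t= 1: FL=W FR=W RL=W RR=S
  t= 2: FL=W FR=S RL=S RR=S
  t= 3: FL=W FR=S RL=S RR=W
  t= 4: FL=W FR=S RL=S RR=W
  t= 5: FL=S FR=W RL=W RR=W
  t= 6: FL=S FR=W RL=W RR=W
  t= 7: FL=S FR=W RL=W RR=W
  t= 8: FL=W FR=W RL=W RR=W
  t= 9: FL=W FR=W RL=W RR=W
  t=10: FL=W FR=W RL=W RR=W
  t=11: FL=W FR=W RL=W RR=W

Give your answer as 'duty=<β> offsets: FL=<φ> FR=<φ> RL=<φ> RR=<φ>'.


duty β = stance ticks per leg = 3
FL: stance ticks = 3; W→S at t=5 → φ=7
FR: stance ticks = 3; W→S at t=2 → φ=10
RL: stance ticks = 3; W→S at t=2 → φ=10
RR: stance ticks = 3; W→S at t=0 → φ=0

duty=3 offsets: FL=7 FR=10 RL=10 RR=0


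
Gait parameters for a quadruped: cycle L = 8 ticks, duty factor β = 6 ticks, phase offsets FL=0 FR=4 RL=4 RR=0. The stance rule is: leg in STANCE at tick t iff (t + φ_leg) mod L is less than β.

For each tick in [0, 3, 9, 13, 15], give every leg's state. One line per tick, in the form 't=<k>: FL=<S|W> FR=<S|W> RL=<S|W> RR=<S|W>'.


t=0: FL=S FR=S RL=S RR=S
t=3: FL=S FR=W RL=W RR=S
t=9: FL=S FR=S RL=S RR=S
t=13: FL=S FR=S RL=S RR=S
t=15: FL=W FR=S RL=S RR=W

t=0: phase=(0,4,4,0) vs β=6 → FL=S FR=S RL=S RR=S
t=3: phase=(3,7,7,3) vs β=6 → FL=S FR=W RL=W RR=S
t=9: phase=(1,5,5,1) vs β=6 → FL=S FR=S RL=S RR=S
t=13: phase=(5,1,1,5) vs β=6 → FL=S FR=S RL=S RR=S
t=15: phase=(7,3,3,7) vs β=6 → FL=W FR=S RL=S RR=W


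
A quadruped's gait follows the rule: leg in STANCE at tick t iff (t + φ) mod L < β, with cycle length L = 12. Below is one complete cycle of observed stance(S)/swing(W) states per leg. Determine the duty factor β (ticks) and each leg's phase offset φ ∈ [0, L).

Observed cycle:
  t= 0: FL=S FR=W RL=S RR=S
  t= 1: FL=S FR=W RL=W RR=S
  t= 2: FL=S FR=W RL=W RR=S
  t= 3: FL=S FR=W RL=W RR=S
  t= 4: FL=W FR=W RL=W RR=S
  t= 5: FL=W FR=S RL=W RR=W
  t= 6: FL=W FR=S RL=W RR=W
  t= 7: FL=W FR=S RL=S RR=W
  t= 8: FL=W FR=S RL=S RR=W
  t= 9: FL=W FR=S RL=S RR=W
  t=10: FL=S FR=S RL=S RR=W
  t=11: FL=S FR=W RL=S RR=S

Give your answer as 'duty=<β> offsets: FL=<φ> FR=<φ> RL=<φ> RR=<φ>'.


duty=6 offsets: FL=2 FR=7 RL=5 RR=1

duty β = stance ticks per leg = 6
FL: stance ticks = 6; W→S at t=10 → φ=2
FR: stance ticks = 6; W→S at t=5 → φ=7
RL: stance ticks = 6; W→S at t=7 → φ=5
RR: stance ticks = 6; W→S at t=11 → φ=1


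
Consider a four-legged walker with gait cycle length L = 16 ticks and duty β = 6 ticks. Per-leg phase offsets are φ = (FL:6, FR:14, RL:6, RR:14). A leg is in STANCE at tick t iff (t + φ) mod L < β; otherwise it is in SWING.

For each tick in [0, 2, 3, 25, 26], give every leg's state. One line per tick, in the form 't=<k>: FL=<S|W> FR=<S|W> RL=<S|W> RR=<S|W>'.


t=0: FL=W FR=W RL=W RR=W
t=2: FL=W FR=S RL=W RR=S
t=3: FL=W FR=S RL=W RR=S
t=25: FL=W FR=W RL=W RR=W
t=26: FL=S FR=W RL=S RR=W

t=0: phase=(6,14,6,14) vs β=6 → FL=W FR=W RL=W RR=W
t=2: phase=(8,0,8,0) vs β=6 → FL=W FR=S RL=W RR=S
t=3: phase=(9,1,9,1) vs β=6 → FL=W FR=S RL=W RR=S
t=25: phase=(15,7,15,7) vs β=6 → FL=W FR=W RL=W RR=W
t=26: phase=(0,8,0,8) vs β=6 → FL=S FR=W RL=S RR=W


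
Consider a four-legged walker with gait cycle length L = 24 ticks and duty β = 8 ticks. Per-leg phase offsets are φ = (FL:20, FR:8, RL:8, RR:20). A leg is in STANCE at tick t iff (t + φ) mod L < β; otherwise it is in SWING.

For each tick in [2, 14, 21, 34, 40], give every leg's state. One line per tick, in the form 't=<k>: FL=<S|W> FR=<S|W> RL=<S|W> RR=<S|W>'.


t=2: phase=(22,10,10,22) vs β=8 → FL=W FR=W RL=W RR=W
t=14: phase=(10,22,22,10) vs β=8 → FL=W FR=W RL=W RR=W
t=21: phase=(17,5,5,17) vs β=8 → FL=W FR=S RL=S RR=W
t=34: phase=(6,18,18,6) vs β=8 → FL=S FR=W RL=W RR=S
t=40: phase=(12,0,0,12) vs β=8 → FL=W FR=S RL=S RR=W

t=2: FL=W FR=W RL=W RR=W
t=14: FL=W FR=W RL=W RR=W
t=21: FL=W FR=S RL=S RR=W
t=34: FL=S FR=W RL=W RR=S
t=40: FL=W FR=S RL=S RR=W


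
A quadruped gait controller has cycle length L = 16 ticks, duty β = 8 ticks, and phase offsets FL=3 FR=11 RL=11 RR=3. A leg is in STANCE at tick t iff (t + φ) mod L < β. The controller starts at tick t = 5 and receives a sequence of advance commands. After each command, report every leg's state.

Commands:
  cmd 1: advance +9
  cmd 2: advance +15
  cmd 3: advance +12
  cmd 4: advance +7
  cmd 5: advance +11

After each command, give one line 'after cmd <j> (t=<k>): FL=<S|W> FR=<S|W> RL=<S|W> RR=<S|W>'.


start t=5: FL=W FR=S RL=S RR=W
cmd 1: advance +9 → t=14, phase=(1,9,9,1) → FL=S FR=W RL=W RR=S
cmd 2: advance +15 → t=29, phase=(0,8,8,0) → FL=S FR=W RL=W RR=S
cmd 3: advance +12 → t=41, phase=(12,4,4,12) → FL=W FR=S RL=S RR=W
cmd 4: advance +7 → t=48, phase=(3,11,11,3) → FL=S FR=W RL=W RR=S
cmd 5: advance +11 → t=59, phase=(14,6,6,14) → FL=W FR=S RL=S RR=W

after cmd 1 (t=14): FL=S FR=W RL=W RR=S
after cmd 2 (t=29): FL=S FR=W RL=W RR=S
after cmd 3 (t=41): FL=W FR=S RL=S RR=W
after cmd 4 (t=48): FL=S FR=W RL=W RR=S
after cmd 5 (t=59): FL=W FR=S RL=S RR=W


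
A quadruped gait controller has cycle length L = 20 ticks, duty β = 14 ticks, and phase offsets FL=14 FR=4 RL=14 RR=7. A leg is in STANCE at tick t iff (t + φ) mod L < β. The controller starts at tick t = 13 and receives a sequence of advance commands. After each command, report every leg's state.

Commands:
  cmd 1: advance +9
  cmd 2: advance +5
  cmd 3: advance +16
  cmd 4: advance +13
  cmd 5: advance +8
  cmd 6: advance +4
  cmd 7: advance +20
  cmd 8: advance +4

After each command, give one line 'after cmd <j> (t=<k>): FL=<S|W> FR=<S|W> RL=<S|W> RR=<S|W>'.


start t=13: FL=S FR=W RL=S RR=S
cmd 1: advance +9 → t=22, phase=(16,6,16,9) → FL=W FR=S RL=W RR=S
cmd 2: advance +5 → t=27, phase=(1,11,1,14) → FL=S FR=S RL=S RR=W
cmd 3: advance +16 → t=43, phase=(17,7,17,10) → FL=W FR=S RL=W RR=S
cmd 4: advance +13 → t=56, phase=(10,0,10,3) → FL=S FR=S RL=S RR=S
cmd 5: advance +8 → t=64, phase=(18,8,18,11) → FL=W FR=S RL=W RR=S
cmd 6: advance +4 → t=68, phase=(2,12,2,15) → FL=S FR=S RL=S RR=W
cmd 7: advance +20 → t=88, phase=(2,12,2,15) → FL=S FR=S RL=S RR=W
cmd 8: advance +4 → t=92, phase=(6,16,6,19) → FL=S FR=W RL=S RR=W

after cmd 1 (t=22): FL=W FR=S RL=W RR=S
after cmd 2 (t=27): FL=S FR=S RL=S RR=W
after cmd 3 (t=43): FL=W FR=S RL=W RR=S
after cmd 4 (t=56): FL=S FR=S RL=S RR=S
after cmd 5 (t=64): FL=W FR=S RL=W RR=S
after cmd 6 (t=68): FL=S FR=S RL=S RR=W
after cmd 7 (t=88): FL=S FR=S RL=S RR=W
after cmd 8 (t=92): FL=S FR=W RL=S RR=W


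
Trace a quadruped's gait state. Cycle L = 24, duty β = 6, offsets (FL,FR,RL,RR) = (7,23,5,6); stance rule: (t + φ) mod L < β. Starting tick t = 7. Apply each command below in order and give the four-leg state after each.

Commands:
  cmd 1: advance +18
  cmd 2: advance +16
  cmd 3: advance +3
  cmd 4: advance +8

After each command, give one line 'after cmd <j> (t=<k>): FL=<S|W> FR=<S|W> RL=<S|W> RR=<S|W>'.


after cmd 1 (t=25): FL=W FR=S RL=W RR=W
after cmd 2 (t=41): FL=S FR=W RL=W RR=W
after cmd 3 (t=44): FL=S FR=W RL=S RR=S
after cmd 4 (t=52): FL=W FR=S RL=W RR=W

start t=7: FL=W FR=W RL=W RR=W
cmd 1: advance +18 → t=25, phase=(8,0,6,7) → FL=W FR=S RL=W RR=W
cmd 2: advance +16 → t=41, phase=(0,16,22,23) → FL=S FR=W RL=W RR=W
cmd 3: advance +3 → t=44, phase=(3,19,1,2) → FL=S FR=W RL=S RR=S
cmd 4: advance +8 → t=52, phase=(11,3,9,10) → FL=W FR=S RL=W RR=W


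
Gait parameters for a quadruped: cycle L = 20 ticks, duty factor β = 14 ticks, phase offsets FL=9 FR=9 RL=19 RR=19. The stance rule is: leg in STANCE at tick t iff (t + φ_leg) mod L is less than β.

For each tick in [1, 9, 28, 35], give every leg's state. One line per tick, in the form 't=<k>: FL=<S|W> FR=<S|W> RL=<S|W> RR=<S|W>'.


t=1: FL=S FR=S RL=S RR=S
t=9: FL=W FR=W RL=S RR=S
t=28: FL=W FR=W RL=S RR=S
t=35: FL=S FR=S RL=W RR=W

t=1: phase=(10,10,0,0) vs β=14 → FL=S FR=S RL=S RR=S
t=9: phase=(18,18,8,8) vs β=14 → FL=W FR=W RL=S RR=S
t=28: phase=(17,17,7,7) vs β=14 → FL=W FR=W RL=S RR=S
t=35: phase=(4,4,14,14) vs β=14 → FL=S FR=S RL=W RR=W


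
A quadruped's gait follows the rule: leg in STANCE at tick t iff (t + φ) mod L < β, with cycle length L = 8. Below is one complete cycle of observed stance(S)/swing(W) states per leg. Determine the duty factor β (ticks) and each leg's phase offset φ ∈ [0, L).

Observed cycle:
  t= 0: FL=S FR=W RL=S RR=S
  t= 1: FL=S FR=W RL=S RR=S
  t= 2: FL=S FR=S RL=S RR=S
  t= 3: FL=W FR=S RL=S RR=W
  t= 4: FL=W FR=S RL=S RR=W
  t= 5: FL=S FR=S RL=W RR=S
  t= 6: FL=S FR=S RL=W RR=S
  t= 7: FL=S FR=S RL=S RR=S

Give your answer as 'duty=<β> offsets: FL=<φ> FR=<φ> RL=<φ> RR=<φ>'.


duty β = stance ticks per leg = 6
FL: stance ticks = 6; W→S at t=5 → φ=3
FR: stance ticks = 6; W→S at t=2 → φ=6
RL: stance ticks = 6; W→S at t=7 → φ=1
RR: stance ticks = 6; W→S at t=5 → φ=3

duty=6 offsets: FL=3 FR=6 RL=1 RR=3


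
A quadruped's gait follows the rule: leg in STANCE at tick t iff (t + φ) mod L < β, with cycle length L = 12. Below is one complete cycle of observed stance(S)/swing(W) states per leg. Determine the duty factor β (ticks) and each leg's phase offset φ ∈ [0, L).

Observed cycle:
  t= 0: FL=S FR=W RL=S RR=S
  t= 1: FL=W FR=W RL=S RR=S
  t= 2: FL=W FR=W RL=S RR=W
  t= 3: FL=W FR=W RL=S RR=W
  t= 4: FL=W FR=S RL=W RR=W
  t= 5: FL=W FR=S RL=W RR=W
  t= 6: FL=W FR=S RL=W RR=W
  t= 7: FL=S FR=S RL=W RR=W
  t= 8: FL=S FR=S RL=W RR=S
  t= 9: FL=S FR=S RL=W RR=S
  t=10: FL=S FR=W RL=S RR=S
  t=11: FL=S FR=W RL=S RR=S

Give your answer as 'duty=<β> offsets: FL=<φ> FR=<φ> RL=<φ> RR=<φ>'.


duty=6 offsets: FL=5 FR=8 RL=2 RR=4

duty β = stance ticks per leg = 6
FL: stance ticks = 6; W→S at t=7 → φ=5
FR: stance ticks = 6; W→S at t=4 → φ=8
RL: stance ticks = 6; W→S at t=10 → φ=2
RR: stance ticks = 6; W→S at t=8 → φ=4


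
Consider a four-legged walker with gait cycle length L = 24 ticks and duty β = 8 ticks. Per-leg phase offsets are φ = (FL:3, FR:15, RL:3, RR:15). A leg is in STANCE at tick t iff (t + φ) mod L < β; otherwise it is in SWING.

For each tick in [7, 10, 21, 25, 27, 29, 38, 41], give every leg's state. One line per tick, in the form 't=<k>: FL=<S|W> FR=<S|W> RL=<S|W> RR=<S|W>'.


t=7: FL=W FR=W RL=W RR=W
t=10: FL=W FR=S RL=W RR=S
t=21: FL=S FR=W RL=S RR=W
t=25: FL=S FR=W RL=S RR=W
t=27: FL=S FR=W RL=S RR=W
t=29: FL=W FR=W RL=W RR=W
t=38: FL=W FR=S RL=W RR=S
t=41: FL=W FR=W RL=W RR=W

t=7: phase=(10,22,10,22) vs β=8 → FL=W FR=W RL=W RR=W
t=10: phase=(13,1,13,1) vs β=8 → FL=W FR=S RL=W RR=S
t=21: phase=(0,12,0,12) vs β=8 → FL=S FR=W RL=S RR=W
t=25: phase=(4,16,4,16) vs β=8 → FL=S FR=W RL=S RR=W
t=27: phase=(6,18,6,18) vs β=8 → FL=S FR=W RL=S RR=W
t=29: phase=(8,20,8,20) vs β=8 → FL=W FR=W RL=W RR=W
t=38: phase=(17,5,17,5) vs β=8 → FL=W FR=S RL=W RR=S
t=41: phase=(20,8,20,8) vs β=8 → FL=W FR=W RL=W RR=W


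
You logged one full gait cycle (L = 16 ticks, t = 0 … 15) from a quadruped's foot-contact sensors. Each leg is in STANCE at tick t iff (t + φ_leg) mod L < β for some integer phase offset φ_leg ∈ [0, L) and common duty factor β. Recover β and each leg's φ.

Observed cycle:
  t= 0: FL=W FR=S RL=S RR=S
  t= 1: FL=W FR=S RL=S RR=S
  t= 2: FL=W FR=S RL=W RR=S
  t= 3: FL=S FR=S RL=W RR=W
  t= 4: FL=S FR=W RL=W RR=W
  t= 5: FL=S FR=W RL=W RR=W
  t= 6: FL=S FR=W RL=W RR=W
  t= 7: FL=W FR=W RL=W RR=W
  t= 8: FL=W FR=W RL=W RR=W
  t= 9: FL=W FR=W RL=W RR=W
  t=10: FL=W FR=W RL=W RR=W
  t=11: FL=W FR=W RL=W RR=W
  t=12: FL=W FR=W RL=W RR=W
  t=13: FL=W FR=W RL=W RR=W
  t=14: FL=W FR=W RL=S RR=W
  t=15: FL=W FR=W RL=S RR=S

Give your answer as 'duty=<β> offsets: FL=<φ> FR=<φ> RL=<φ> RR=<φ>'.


duty=4 offsets: FL=13 FR=0 RL=2 RR=1

duty β = stance ticks per leg = 4
FL: stance ticks = 4; W→S at t=3 → φ=13
FR: stance ticks = 4; W→S at t=0 → φ=0
RL: stance ticks = 4; W→S at t=14 → φ=2
RR: stance ticks = 4; W→S at t=15 → φ=1


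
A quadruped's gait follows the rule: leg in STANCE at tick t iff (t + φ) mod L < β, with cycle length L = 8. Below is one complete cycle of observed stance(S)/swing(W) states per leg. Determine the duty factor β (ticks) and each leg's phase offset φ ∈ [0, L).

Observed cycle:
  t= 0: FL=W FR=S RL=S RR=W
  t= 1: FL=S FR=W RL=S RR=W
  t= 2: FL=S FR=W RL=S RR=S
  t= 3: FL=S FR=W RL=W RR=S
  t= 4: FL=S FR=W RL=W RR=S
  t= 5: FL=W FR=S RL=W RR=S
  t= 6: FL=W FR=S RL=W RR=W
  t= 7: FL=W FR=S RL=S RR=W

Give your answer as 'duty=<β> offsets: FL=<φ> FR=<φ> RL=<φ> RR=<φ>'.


duty=4 offsets: FL=7 FR=3 RL=1 RR=6

duty β = stance ticks per leg = 4
FL: stance ticks = 4; W→S at t=1 → φ=7
FR: stance ticks = 4; W→S at t=5 → φ=3
RL: stance ticks = 4; W→S at t=7 → φ=1
RR: stance ticks = 4; W→S at t=2 → φ=6


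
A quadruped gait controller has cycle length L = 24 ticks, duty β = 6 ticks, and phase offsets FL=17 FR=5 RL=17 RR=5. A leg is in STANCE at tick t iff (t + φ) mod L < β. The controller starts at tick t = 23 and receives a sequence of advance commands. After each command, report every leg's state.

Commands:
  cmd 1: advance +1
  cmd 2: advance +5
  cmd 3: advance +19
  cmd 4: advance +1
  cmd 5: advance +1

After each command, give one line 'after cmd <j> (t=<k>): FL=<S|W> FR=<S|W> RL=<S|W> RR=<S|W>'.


after cmd 1 (t=24): FL=W FR=S RL=W RR=S
after cmd 2 (t=29): FL=W FR=W RL=W RR=W
after cmd 3 (t=48): FL=W FR=S RL=W RR=S
after cmd 4 (t=49): FL=W FR=W RL=W RR=W
after cmd 5 (t=50): FL=W FR=W RL=W RR=W

start t=23: FL=W FR=S RL=W RR=S
cmd 1: advance +1 → t=24, phase=(17,5,17,5) → FL=W FR=S RL=W RR=S
cmd 2: advance +5 → t=29, phase=(22,10,22,10) → FL=W FR=W RL=W RR=W
cmd 3: advance +19 → t=48, phase=(17,5,17,5) → FL=W FR=S RL=W RR=S
cmd 4: advance +1 → t=49, phase=(18,6,18,6) → FL=W FR=W RL=W RR=W
cmd 5: advance +1 → t=50, phase=(19,7,19,7) → FL=W FR=W RL=W RR=W


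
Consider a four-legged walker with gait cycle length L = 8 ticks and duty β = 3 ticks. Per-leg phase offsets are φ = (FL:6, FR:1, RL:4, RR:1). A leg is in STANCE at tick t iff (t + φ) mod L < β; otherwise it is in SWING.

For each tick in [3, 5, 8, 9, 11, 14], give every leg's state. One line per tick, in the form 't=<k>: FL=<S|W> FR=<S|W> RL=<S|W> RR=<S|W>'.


t=3: FL=S FR=W RL=W RR=W
t=5: FL=W FR=W RL=S RR=W
t=8: FL=W FR=S RL=W RR=S
t=9: FL=W FR=S RL=W RR=S
t=11: FL=S FR=W RL=W RR=W
t=14: FL=W FR=W RL=S RR=W

t=3: phase=(1,4,7,4) vs β=3 → FL=S FR=W RL=W RR=W
t=5: phase=(3,6,1,6) vs β=3 → FL=W FR=W RL=S RR=W
t=8: phase=(6,1,4,1) vs β=3 → FL=W FR=S RL=W RR=S
t=9: phase=(7,2,5,2) vs β=3 → FL=W FR=S RL=W RR=S
t=11: phase=(1,4,7,4) vs β=3 → FL=S FR=W RL=W RR=W
t=14: phase=(4,7,2,7) vs β=3 → FL=W FR=W RL=S RR=W


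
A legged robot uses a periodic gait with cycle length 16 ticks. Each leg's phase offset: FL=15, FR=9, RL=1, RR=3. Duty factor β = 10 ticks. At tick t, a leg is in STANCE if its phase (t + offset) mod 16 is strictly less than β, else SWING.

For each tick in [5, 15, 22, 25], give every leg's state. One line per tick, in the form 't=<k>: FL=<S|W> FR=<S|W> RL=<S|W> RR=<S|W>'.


t=5: FL=S FR=W RL=S RR=S
t=15: FL=W FR=S RL=S RR=S
t=22: FL=S FR=W RL=S RR=S
t=25: FL=S FR=S RL=W RR=W

t=5: phase=(4,14,6,8) vs β=10 → FL=S FR=W RL=S RR=S
t=15: phase=(14,8,0,2) vs β=10 → FL=W FR=S RL=S RR=S
t=22: phase=(5,15,7,9) vs β=10 → FL=S FR=W RL=S RR=S
t=25: phase=(8,2,10,12) vs β=10 → FL=S FR=S RL=W RR=W


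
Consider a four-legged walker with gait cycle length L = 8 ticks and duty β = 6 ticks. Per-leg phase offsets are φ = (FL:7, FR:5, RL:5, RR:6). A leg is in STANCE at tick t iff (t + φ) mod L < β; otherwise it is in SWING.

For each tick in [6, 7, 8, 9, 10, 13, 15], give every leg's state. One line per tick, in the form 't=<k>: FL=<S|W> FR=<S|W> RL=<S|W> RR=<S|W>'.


t=6: phase=(5,3,3,4) vs β=6 → FL=S FR=S RL=S RR=S
t=7: phase=(6,4,4,5) vs β=6 → FL=W FR=S RL=S RR=S
t=8: phase=(7,5,5,6) vs β=6 → FL=W FR=S RL=S RR=W
t=9: phase=(0,6,6,7) vs β=6 → FL=S FR=W RL=W RR=W
t=10: phase=(1,7,7,0) vs β=6 → FL=S FR=W RL=W RR=S
t=13: phase=(4,2,2,3) vs β=6 → FL=S FR=S RL=S RR=S
t=15: phase=(6,4,4,5) vs β=6 → FL=W FR=S RL=S RR=S

t=6: FL=S FR=S RL=S RR=S
t=7: FL=W FR=S RL=S RR=S
t=8: FL=W FR=S RL=S RR=W
t=9: FL=S FR=W RL=W RR=W
t=10: FL=S FR=W RL=W RR=S
t=13: FL=S FR=S RL=S RR=S
t=15: FL=W FR=S RL=S RR=S


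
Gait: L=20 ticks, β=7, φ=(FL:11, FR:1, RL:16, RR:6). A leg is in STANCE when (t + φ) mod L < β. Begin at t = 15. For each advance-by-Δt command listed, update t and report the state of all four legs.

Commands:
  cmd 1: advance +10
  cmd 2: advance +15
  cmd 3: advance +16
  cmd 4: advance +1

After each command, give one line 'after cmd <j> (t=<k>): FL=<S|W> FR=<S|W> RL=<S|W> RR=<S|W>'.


after cmd 1 (t=25): FL=W FR=S RL=S RR=W
after cmd 2 (t=40): FL=W FR=S RL=W RR=S
after cmd 3 (t=56): FL=W FR=W RL=W RR=S
after cmd 4 (t=57): FL=W FR=W RL=W RR=S

start t=15: FL=S FR=W RL=W RR=S
cmd 1: advance +10 → t=25, phase=(16,6,1,11) → FL=W FR=S RL=S RR=W
cmd 2: advance +15 → t=40, phase=(11,1,16,6) → FL=W FR=S RL=W RR=S
cmd 3: advance +16 → t=56, phase=(7,17,12,2) → FL=W FR=W RL=W RR=S
cmd 4: advance +1 → t=57, phase=(8,18,13,3) → FL=W FR=W RL=W RR=S


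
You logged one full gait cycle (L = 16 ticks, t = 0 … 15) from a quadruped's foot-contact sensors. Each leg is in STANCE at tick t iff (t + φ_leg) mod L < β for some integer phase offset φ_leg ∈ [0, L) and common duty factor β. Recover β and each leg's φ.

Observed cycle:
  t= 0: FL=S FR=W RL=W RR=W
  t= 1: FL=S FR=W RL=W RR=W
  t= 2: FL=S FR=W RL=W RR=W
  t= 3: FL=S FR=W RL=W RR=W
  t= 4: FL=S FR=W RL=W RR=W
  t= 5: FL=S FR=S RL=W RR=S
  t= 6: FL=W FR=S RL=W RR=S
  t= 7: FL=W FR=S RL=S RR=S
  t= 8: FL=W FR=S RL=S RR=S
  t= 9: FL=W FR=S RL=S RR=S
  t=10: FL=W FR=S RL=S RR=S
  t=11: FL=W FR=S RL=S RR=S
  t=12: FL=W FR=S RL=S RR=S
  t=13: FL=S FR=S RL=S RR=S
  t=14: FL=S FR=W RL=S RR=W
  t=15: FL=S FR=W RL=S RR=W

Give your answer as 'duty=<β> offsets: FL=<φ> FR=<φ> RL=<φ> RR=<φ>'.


duty β = stance ticks per leg = 9
FL: stance ticks = 9; W→S at t=13 → φ=3
FR: stance ticks = 9; W→S at t=5 → φ=11
RL: stance ticks = 9; W→S at t=7 → φ=9
RR: stance ticks = 9; W→S at t=5 → φ=11

duty=9 offsets: FL=3 FR=11 RL=9 RR=11


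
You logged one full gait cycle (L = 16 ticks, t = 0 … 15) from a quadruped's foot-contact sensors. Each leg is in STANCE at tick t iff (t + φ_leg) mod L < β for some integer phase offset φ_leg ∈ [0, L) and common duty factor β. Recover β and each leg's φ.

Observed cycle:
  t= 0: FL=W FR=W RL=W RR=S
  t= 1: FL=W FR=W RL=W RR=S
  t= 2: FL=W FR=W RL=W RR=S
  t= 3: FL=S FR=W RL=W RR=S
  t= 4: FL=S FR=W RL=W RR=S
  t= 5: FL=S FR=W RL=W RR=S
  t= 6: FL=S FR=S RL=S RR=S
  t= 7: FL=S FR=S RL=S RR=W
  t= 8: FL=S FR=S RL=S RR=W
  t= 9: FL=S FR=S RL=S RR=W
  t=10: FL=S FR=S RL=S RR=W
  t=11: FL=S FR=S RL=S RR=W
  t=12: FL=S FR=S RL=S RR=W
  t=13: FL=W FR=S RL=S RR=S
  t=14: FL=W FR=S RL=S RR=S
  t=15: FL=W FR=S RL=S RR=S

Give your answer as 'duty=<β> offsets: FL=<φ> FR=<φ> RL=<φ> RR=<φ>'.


duty β = stance ticks per leg = 10
FL: stance ticks = 10; W→S at t=3 → φ=13
FR: stance ticks = 10; W→S at t=6 → φ=10
RL: stance ticks = 10; W→S at t=6 → φ=10
RR: stance ticks = 10; W→S at t=13 → φ=3

duty=10 offsets: FL=13 FR=10 RL=10 RR=3


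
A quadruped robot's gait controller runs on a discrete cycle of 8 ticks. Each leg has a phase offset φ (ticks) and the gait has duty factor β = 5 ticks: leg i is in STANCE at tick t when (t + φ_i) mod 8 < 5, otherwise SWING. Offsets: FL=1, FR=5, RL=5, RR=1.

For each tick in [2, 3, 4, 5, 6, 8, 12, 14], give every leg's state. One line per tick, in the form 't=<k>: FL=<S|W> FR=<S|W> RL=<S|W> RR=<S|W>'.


t=2: FL=S FR=W RL=W RR=S
t=3: FL=S FR=S RL=S RR=S
t=4: FL=W FR=S RL=S RR=W
t=5: FL=W FR=S RL=S RR=W
t=6: FL=W FR=S RL=S RR=W
t=8: FL=S FR=W RL=W RR=S
t=12: FL=W FR=S RL=S RR=W
t=14: FL=W FR=S RL=S RR=W

t=2: phase=(3,7,7,3) vs β=5 → FL=S FR=W RL=W RR=S
t=3: phase=(4,0,0,4) vs β=5 → FL=S FR=S RL=S RR=S
t=4: phase=(5,1,1,5) vs β=5 → FL=W FR=S RL=S RR=W
t=5: phase=(6,2,2,6) vs β=5 → FL=W FR=S RL=S RR=W
t=6: phase=(7,3,3,7) vs β=5 → FL=W FR=S RL=S RR=W
t=8: phase=(1,5,5,1) vs β=5 → FL=S FR=W RL=W RR=S
t=12: phase=(5,1,1,5) vs β=5 → FL=W FR=S RL=S RR=W
t=14: phase=(7,3,3,7) vs β=5 → FL=W FR=S RL=S RR=W


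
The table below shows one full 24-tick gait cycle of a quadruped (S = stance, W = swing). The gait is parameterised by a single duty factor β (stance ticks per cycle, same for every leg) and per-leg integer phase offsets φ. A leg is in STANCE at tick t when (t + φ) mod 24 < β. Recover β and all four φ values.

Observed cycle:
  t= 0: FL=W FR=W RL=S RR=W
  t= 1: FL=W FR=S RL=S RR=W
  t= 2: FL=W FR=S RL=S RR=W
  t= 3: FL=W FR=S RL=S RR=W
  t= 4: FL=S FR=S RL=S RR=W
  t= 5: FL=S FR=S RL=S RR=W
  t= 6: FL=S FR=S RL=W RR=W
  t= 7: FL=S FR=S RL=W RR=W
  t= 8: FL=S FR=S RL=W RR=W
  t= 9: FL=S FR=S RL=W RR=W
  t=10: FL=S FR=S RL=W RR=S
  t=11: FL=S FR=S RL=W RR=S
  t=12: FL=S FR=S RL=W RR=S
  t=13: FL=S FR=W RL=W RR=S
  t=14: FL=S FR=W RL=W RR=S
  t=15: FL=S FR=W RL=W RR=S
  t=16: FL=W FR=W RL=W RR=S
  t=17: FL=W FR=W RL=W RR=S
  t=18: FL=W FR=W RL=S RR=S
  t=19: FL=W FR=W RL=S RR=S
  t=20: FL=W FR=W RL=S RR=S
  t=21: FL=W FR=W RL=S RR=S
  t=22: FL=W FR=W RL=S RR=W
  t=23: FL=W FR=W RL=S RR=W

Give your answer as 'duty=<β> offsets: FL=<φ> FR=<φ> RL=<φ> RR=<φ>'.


duty β = stance ticks per leg = 12
FL: stance ticks = 12; W→S at t=4 → φ=20
FR: stance ticks = 12; W→S at t=1 → φ=23
RL: stance ticks = 12; W→S at t=18 → φ=6
RR: stance ticks = 12; W→S at t=10 → φ=14

duty=12 offsets: FL=20 FR=23 RL=6 RR=14


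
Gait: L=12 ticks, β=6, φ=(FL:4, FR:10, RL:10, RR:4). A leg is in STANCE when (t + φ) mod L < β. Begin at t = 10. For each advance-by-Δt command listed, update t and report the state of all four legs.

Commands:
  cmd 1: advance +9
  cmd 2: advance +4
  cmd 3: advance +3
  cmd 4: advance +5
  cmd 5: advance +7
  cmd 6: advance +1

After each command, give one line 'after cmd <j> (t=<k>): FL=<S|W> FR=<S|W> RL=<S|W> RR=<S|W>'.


after cmd 1 (t=19): FL=W FR=S RL=S RR=W
after cmd 2 (t=23): FL=S FR=W RL=W RR=S
after cmd 3 (t=26): FL=W FR=S RL=S RR=W
after cmd 4 (t=31): FL=W FR=S RL=S RR=W
after cmd 5 (t=38): FL=W FR=S RL=S RR=W
after cmd 6 (t=39): FL=W FR=S RL=S RR=W

start t=10: FL=S FR=W RL=W RR=S
cmd 1: advance +9 → t=19, phase=(11,5,5,11) → FL=W FR=S RL=S RR=W
cmd 2: advance +4 → t=23, phase=(3,9,9,3) → FL=S FR=W RL=W RR=S
cmd 3: advance +3 → t=26, phase=(6,0,0,6) → FL=W FR=S RL=S RR=W
cmd 4: advance +5 → t=31, phase=(11,5,5,11) → FL=W FR=S RL=S RR=W
cmd 5: advance +7 → t=38, phase=(6,0,0,6) → FL=W FR=S RL=S RR=W
cmd 6: advance +1 → t=39, phase=(7,1,1,7) → FL=W FR=S RL=S RR=W


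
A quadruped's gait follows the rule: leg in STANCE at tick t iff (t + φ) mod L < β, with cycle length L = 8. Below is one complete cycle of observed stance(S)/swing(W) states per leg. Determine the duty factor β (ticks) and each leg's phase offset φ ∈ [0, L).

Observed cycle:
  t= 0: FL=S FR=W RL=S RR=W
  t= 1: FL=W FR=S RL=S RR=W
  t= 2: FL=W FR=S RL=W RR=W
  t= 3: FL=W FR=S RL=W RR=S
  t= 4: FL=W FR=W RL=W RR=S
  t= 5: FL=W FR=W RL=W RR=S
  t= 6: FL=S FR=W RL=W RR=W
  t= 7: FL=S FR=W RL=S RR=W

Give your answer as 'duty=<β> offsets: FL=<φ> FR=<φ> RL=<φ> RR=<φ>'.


duty=3 offsets: FL=2 FR=7 RL=1 RR=5

duty β = stance ticks per leg = 3
FL: stance ticks = 3; W→S at t=6 → φ=2
FR: stance ticks = 3; W→S at t=1 → φ=7
RL: stance ticks = 3; W→S at t=7 → φ=1
RR: stance ticks = 3; W→S at t=3 → φ=5


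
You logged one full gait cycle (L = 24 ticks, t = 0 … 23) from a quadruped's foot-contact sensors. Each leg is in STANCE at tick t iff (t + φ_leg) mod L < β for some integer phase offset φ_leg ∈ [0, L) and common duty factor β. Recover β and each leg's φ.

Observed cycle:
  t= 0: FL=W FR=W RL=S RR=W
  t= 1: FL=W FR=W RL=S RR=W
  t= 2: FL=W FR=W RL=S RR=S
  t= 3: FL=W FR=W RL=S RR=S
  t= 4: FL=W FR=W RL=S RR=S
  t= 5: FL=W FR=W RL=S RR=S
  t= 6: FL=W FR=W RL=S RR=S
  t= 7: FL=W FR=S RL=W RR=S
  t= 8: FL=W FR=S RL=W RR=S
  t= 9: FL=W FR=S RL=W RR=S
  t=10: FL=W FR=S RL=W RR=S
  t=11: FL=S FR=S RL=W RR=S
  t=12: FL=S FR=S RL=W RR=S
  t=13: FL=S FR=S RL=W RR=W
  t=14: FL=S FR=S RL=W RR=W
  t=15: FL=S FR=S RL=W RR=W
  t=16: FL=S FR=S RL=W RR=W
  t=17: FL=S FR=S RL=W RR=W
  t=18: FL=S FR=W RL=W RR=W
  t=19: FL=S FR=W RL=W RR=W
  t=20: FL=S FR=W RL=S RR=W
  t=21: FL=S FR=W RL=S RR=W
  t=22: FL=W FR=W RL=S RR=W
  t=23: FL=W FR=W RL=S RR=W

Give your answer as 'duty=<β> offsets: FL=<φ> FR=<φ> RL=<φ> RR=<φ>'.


duty=11 offsets: FL=13 FR=17 RL=4 RR=22

duty β = stance ticks per leg = 11
FL: stance ticks = 11; W→S at t=11 → φ=13
FR: stance ticks = 11; W→S at t=7 → φ=17
RL: stance ticks = 11; W→S at t=20 → φ=4
RR: stance ticks = 11; W→S at t=2 → φ=22


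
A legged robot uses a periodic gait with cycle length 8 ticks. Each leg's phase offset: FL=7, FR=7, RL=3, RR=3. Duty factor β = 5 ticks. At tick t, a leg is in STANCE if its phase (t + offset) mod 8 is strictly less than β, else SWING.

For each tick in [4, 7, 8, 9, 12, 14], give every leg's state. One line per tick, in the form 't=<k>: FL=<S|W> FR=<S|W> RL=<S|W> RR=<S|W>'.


t=4: phase=(3,3,7,7) vs β=5 → FL=S FR=S RL=W RR=W
t=7: phase=(6,6,2,2) vs β=5 → FL=W FR=W RL=S RR=S
t=8: phase=(7,7,3,3) vs β=5 → FL=W FR=W RL=S RR=S
t=9: phase=(0,0,4,4) vs β=5 → FL=S FR=S RL=S RR=S
t=12: phase=(3,3,7,7) vs β=5 → FL=S FR=S RL=W RR=W
t=14: phase=(5,5,1,1) vs β=5 → FL=W FR=W RL=S RR=S

t=4: FL=S FR=S RL=W RR=W
t=7: FL=W FR=W RL=S RR=S
t=8: FL=W FR=W RL=S RR=S
t=9: FL=S FR=S RL=S RR=S
t=12: FL=S FR=S RL=W RR=W
t=14: FL=W FR=W RL=S RR=S


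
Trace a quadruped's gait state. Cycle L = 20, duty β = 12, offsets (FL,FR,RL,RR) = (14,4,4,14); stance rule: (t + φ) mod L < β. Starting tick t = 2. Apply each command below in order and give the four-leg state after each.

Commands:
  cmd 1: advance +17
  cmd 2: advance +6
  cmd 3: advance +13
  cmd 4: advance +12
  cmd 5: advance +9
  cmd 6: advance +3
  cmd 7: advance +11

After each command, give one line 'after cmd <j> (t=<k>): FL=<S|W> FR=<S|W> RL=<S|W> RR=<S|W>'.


after cmd 1 (t=19): FL=W FR=S RL=S RR=W
after cmd 2 (t=25): FL=W FR=S RL=S RR=W
after cmd 3 (t=38): FL=W FR=S RL=S RR=W
after cmd 4 (t=50): FL=S FR=W RL=W RR=S
after cmd 5 (t=59): FL=W FR=S RL=S RR=W
after cmd 6 (t=62): FL=W FR=S RL=S RR=W
after cmd 7 (t=73): FL=S FR=W RL=W RR=S

start t=2: FL=W FR=S RL=S RR=W
cmd 1: advance +17 → t=19, phase=(13,3,3,13) → FL=W FR=S RL=S RR=W
cmd 2: advance +6 → t=25, phase=(19,9,9,19) → FL=W FR=S RL=S RR=W
cmd 3: advance +13 → t=38, phase=(12,2,2,12) → FL=W FR=S RL=S RR=W
cmd 4: advance +12 → t=50, phase=(4,14,14,4) → FL=S FR=W RL=W RR=S
cmd 5: advance +9 → t=59, phase=(13,3,3,13) → FL=W FR=S RL=S RR=W
cmd 6: advance +3 → t=62, phase=(16,6,6,16) → FL=W FR=S RL=S RR=W
cmd 7: advance +11 → t=73, phase=(7,17,17,7) → FL=S FR=W RL=W RR=S


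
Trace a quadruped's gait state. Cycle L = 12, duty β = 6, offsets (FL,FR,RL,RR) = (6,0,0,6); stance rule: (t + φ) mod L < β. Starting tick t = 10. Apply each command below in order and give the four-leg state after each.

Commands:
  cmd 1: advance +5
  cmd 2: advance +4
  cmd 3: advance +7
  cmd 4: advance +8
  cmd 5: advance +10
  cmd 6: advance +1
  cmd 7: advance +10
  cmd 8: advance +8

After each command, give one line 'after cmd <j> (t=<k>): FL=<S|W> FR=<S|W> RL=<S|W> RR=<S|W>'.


after cmd 1 (t=15): FL=W FR=S RL=S RR=W
after cmd 2 (t=19): FL=S FR=W RL=W RR=S
after cmd 3 (t=26): FL=W FR=S RL=S RR=W
after cmd 4 (t=34): FL=S FR=W RL=W RR=S
after cmd 5 (t=44): FL=S FR=W RL=W RR=S
after cmd 6 (t=45): FL=S FR=W RL=W RR=S
after cmd 7 (t=55): FL=S FR=W RL=W RR=S
after cmd 8 (t=63): FL=W FR=S RL=S RR=W

start t=10: FL=S FR=W RL=W RR=S
cmd 1: advance +5 → t=15, phase=(9,3,3,9) → FL=W FR=S RL=S RR=W
cmd 2: advance +4 → t=19, phase=(1,7,7,1) → FL=S FR=W RL=W RR=S
cmd 3: advance +7 → t=26, phase=(8,2,2,8) → FL=W FR=S RL=S RR=W
cmd 4: advance +8 → t=34, phase=(4,10,10,4) → FL=S FR=W RL=W RR=S
cmd 5: advance +10 → t=44, phase=(2,8,8,2) → FL=S FR=W RL=W RR=S
cmd 6: advance +1 → t=45, phase=(3,9,9,3) → FL=S FR=W RL=W RR=S
cmd 7: advance +10 → t=55, phase=(1,7,7,1) → FL=S FR=W RL=W RR=S
cmd 8: advance +8 → t=63, phase=(9,3,3,9) → FL=W FR=S RL=S RR=W
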